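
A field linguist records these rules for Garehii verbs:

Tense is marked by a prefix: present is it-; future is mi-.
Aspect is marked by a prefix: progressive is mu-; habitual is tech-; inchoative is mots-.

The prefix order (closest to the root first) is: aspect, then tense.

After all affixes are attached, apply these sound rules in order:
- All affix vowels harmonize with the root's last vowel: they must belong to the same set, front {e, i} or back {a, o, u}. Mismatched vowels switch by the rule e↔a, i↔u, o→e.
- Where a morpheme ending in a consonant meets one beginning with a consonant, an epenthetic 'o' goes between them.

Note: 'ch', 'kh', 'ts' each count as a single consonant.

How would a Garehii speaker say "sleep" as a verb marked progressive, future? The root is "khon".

mumukhon

Attach aspect progressive mu- → mukhon.
Attach tense future mi- → mimukhon.
Apply vowel harmony: mimukhon → mumukhon.
Epenthesis: no change.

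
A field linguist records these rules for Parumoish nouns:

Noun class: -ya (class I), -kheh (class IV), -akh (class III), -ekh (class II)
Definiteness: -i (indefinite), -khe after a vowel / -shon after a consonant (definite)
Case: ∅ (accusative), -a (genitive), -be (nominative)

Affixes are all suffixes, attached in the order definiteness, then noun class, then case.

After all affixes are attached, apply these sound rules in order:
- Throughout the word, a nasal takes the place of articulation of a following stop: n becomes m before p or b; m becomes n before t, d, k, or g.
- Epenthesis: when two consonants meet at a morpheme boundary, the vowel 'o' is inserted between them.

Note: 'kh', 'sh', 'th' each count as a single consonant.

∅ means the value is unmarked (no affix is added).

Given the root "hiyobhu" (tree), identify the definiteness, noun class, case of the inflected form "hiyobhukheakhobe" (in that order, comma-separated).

Segment: hiyobhu-khe-akh-be.
definiteness: -khe/shon → definite.
noun class: -akh → class III.
case: -be → nominative.

definite, class III, nominative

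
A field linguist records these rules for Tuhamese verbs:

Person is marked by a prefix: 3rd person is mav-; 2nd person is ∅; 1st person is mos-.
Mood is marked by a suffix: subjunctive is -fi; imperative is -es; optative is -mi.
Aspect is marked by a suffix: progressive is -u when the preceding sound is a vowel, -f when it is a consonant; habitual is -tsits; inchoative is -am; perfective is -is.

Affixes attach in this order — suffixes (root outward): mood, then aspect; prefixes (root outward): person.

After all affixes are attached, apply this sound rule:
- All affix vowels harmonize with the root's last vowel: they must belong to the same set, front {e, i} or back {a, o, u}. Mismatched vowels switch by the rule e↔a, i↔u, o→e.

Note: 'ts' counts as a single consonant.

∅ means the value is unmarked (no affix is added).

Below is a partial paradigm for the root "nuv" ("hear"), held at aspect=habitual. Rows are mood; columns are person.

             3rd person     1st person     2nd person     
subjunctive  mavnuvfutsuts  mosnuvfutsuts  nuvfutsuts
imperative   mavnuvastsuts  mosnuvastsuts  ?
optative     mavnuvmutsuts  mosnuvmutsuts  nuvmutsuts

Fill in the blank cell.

Attach mood imperative -es → nuves.
person = 2nd person: zero marking, form stays nuves.
Attach aspect habitual -tsits → nuvestsits.
Apply vowel harmony: nuvestsits → nuvastsuts.

nuvastsuts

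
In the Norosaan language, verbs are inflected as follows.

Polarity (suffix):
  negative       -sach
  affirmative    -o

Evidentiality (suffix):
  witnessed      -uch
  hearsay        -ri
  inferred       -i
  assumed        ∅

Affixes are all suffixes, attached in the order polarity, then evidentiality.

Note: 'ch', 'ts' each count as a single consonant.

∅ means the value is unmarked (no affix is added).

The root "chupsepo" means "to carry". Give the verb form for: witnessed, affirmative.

Attach polarity affirmative -o → chupsepoo.
Attach evidentiality witnessed -uch → chupsepoouch.

chupsepoouch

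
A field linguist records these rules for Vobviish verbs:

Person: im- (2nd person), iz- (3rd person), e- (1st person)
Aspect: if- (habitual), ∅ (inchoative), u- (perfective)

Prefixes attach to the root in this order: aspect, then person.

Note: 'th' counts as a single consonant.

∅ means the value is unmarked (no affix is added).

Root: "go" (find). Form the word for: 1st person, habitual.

Attach aspect habitual if- → ifgo.
Attach person 1st person e- → eifgo.

eifgo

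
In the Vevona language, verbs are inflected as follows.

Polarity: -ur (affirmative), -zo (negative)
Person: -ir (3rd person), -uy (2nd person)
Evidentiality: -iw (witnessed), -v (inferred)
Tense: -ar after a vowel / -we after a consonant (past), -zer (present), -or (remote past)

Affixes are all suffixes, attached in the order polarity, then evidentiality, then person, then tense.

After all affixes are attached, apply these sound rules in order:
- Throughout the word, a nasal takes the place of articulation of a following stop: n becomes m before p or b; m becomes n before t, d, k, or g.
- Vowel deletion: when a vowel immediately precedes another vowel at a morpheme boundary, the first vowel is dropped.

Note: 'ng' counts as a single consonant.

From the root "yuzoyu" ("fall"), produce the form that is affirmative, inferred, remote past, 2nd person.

yuzoyurvuyor

Attach polarity affirmative -ur → yuzoyuur.
Attach evidentiality inferred -v → yuzoyuurv.
Attach person 2nd person -uy → yuzoyuurvuy.
Attach tense remote past -or → yuzoyuurvuyor.
Nasal assimilation: no change.
Apply vowel deletion: yuzoyuurvuyor → yuzoyurvuyor.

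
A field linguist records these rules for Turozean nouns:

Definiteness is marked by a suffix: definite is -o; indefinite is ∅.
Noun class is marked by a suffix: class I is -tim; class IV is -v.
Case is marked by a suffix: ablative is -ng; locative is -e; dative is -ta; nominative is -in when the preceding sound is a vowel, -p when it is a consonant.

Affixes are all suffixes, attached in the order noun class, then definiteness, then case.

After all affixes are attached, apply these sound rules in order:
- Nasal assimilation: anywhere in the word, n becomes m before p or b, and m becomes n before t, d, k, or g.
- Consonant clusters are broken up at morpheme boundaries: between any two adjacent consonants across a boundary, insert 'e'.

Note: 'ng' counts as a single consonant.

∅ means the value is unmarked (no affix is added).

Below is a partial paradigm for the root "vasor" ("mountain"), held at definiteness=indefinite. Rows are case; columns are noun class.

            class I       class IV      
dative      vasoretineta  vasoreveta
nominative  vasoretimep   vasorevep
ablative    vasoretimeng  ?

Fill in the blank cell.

Attach noun class class IV -v → vasorv.
definiteness = indefinite: zero marking, form stays vasorv.
Attach case ablative -ng → vasorvng.
Nasal assimilation: no change.
Apply epenthesis: vasorvng → vasoreveng.

vasoreveng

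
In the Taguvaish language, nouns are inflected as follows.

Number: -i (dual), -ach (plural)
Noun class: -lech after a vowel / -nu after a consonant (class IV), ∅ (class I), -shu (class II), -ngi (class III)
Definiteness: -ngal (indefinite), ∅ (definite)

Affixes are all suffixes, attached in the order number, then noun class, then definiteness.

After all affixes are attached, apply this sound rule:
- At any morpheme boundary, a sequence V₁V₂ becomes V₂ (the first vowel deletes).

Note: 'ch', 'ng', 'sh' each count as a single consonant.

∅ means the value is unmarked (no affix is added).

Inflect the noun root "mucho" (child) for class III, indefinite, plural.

muchachngingal

Attach number plural -ach → muchoach.
Attach noun class class III -ngi → muchoachngi.
Attach definiteness indefinite -ngal → muchoachngingal.
Apply vowel deletion: muchoachngingal → muchachngingal.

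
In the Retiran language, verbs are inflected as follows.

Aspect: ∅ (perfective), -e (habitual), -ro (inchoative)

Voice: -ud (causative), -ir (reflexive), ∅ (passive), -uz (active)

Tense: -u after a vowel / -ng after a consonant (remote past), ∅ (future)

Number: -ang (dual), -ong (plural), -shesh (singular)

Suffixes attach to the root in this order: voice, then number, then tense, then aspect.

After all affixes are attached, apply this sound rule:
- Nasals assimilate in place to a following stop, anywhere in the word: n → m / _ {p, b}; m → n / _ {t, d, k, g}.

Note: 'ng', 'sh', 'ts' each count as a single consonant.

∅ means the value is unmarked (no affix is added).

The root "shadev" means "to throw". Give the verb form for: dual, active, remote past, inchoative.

Attach voice active -uz → shadevuz.
Attach number dual -ang → shadevuzang.
Attach tense remote past -ng (after consonant 'ng') → shadevuzangng.
Attach aspect inchoative -ro → shadevuzangngro.
Nasal assimilation: no change.

shadevuzangngro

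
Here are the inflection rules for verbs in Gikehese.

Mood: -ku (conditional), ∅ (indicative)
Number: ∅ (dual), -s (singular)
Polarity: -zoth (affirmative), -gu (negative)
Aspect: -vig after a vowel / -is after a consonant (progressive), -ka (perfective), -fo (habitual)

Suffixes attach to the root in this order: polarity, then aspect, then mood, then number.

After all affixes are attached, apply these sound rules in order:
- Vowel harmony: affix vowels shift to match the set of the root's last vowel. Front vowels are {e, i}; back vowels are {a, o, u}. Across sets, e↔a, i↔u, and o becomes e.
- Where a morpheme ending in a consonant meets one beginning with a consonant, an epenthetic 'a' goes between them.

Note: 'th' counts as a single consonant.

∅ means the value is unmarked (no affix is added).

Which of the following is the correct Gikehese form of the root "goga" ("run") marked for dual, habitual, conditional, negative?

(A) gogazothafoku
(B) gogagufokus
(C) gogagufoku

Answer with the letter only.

C

Attach polarity negative -gu → gogagu.
Attach aspect habitual -fo → gogagufo.
Attach mood conditional -ku → gogagufoku.
number = dual: zero marking, form stays gogagufoku.
Vowel harmony: no change.
Epenthesis: no change.
So the correct form is gogagufoku, option (C).
(B) gogagufokus is wrong: it uses singular instead of dual for number.
(A) gogazothafoku is wrong: it uses affirmative instead of negative for polarity.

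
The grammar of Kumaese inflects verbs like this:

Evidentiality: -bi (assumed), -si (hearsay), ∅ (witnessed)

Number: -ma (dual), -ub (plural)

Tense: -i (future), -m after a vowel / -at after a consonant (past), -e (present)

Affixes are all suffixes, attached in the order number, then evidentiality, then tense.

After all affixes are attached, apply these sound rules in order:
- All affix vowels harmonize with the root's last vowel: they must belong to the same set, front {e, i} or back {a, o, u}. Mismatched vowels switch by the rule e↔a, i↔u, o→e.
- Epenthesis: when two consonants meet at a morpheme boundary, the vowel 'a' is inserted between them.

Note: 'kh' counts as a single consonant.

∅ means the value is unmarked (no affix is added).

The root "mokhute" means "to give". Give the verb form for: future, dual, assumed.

mokhutemebii

Attach number dual -ma → mokhutema.
Attach evidentiality assumed -bi → mokhutemabi.
Attach tense future -i → mokhutemabii.
Apply vowel harmony: mokhutemabii → mokhutemebii.
Epenthesis: no change.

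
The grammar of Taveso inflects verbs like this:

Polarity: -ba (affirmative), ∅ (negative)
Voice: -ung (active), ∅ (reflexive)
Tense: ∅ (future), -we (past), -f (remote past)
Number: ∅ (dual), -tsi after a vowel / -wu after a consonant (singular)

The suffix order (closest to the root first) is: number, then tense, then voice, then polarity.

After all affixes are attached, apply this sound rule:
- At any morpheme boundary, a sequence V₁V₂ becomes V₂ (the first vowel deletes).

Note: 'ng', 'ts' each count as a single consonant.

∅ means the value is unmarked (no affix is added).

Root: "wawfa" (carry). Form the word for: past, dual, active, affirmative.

number = dual: zero marking, form stays wawfa.
Attach tense past -we → wawfawe.
Attach voice active -ung → wawfaweung.
Attach polarity affirmative -ba → wawfaweungba.
Apply vowel deletion: wawfaweungba → wawfawungba.

wawfawungba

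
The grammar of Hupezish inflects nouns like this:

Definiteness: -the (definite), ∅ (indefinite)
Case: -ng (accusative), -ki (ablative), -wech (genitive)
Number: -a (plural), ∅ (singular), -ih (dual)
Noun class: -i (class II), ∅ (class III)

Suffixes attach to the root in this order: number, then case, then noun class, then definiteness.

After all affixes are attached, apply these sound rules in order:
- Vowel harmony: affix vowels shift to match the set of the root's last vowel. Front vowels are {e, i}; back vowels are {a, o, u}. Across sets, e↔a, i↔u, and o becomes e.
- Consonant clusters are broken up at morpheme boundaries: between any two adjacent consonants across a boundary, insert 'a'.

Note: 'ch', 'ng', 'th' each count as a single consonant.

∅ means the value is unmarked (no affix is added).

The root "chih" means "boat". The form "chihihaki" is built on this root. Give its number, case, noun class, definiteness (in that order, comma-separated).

Segment: chih-ih-ki.
number: -ih → dual.
case: -ki → ablative.
noun class: ∅ → class III.
definiteness: ∅ → indefinite.

dual, ablative, class III, indefinite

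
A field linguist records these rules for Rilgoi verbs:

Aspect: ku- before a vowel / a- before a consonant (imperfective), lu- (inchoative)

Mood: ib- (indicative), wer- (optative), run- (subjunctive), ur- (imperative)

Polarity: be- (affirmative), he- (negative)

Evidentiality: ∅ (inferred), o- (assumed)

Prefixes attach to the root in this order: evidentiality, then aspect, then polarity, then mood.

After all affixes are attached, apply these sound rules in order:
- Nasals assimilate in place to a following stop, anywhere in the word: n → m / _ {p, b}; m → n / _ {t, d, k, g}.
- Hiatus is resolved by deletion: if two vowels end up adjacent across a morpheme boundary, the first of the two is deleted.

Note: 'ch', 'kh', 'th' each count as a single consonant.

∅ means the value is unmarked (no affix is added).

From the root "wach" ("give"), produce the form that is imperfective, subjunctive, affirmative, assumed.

rumbekowach

Attach evidentiality assumed o- → owach.
Attach aspect imperfective ku- (before vowel 'o') → kuowach.
Attach polarity affirmative be- → bekuowach.
Attach mood subjunctive run- → runbekuowach.
Apply nasal assimilation: runbekuowach → rumbekuowach.
Apply vowel deletion: rumbekuowach → rumbekowach.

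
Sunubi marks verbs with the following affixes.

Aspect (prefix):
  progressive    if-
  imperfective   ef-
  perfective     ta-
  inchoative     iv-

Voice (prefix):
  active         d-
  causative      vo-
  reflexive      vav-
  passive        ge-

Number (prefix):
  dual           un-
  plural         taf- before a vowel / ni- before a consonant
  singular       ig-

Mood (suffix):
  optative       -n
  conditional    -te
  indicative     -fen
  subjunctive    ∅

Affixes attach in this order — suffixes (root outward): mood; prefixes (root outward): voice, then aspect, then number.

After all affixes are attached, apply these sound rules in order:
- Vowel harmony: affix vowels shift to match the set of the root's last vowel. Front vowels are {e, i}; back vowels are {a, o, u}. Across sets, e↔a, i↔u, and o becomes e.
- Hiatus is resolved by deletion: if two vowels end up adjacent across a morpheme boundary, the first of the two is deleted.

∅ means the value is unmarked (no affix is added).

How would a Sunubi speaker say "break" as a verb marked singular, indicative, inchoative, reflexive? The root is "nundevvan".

Attach voice reflexive vav- → vavnundevvan.
Attach aspect inchoative iv- → ivvavnundevvan.
Attach mood indicative -fen → ivvavnundevvanfen.
Attach number singular ig- → igivvavnundevvanfen.
Apply vowel harmony: igivvavnundevvanfen → uguvvavnundevvanfan.
Vowel deletion: no change.

uguvvavnundevvanfan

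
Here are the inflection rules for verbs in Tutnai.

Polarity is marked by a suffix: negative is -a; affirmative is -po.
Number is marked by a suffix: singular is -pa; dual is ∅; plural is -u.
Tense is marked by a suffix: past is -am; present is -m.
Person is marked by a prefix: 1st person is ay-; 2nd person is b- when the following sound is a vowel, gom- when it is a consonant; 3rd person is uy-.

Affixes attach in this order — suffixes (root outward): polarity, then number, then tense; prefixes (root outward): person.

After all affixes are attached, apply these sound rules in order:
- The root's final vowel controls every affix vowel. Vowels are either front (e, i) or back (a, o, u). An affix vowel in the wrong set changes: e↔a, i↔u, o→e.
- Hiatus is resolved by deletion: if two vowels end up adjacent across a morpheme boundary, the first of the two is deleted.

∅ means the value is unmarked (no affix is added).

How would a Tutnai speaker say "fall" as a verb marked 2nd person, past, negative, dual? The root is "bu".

gombam

Attach polarity negative -a → bua.
Attach person 2nd person gom- (before consonant 'b') → gombua.
number = dual: zero marking, form stays gombua.
Attach tense past -am → gombuaam.
Vowel harmony: no change.
Apply vowel deletion: gombuaam → gombam.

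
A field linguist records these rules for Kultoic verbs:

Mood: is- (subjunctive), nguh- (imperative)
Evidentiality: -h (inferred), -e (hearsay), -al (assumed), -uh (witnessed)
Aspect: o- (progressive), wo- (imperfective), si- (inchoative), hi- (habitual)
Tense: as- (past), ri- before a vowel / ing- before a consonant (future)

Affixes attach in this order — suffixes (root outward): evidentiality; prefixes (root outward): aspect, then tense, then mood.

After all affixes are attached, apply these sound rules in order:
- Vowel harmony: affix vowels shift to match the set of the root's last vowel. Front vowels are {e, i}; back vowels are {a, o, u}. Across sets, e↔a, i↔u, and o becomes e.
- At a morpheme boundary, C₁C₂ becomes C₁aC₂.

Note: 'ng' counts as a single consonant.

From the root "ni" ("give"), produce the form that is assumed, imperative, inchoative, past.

Attach aspect inchoative si- → sini.
Attach tense past as- → assini.
Attach mood imperative nguh- → nguhassini.
Attach evidentiality assumed -al → nguhassinial.
Apply vowel harmony: nguhassinial → ngihessiniel.
Apply epenthesis: ngihessiniel → ngihesasiniel.

ngihesasiniel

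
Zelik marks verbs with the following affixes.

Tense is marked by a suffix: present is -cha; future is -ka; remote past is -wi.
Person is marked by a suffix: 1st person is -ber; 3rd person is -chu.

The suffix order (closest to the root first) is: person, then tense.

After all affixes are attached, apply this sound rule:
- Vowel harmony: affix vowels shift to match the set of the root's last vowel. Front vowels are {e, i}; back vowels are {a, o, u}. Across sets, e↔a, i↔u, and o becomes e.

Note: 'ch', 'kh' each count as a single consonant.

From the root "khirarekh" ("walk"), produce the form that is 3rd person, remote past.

Attach person 3rd person -chu → khirarekhchu.
Attach tense remote past -wi → khirarekhchuwi.
Apply vowel harmony: khirarekhchuwi → khirarekhchiwi.

khirarekhchiwi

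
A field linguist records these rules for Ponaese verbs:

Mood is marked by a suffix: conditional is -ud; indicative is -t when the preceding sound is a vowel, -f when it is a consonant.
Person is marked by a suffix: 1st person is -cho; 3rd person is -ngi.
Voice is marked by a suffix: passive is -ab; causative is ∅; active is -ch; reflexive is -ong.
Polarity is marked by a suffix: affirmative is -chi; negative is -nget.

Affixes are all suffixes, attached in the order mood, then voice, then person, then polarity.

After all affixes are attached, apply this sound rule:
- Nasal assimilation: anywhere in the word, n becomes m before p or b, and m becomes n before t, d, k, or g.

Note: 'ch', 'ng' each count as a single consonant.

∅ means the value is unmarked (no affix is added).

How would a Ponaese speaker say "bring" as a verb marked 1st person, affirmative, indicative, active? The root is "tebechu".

tebechutchchochi

Attach mood indicative -t (after vowel 'u') → tebechut.
Attach voice active -ch → tebechutch.
Attach person 1st person -cho → tebechutchcho.
Attach polarity affirmative -chi → tebechutchchochi.
Nasal assimilation: no change.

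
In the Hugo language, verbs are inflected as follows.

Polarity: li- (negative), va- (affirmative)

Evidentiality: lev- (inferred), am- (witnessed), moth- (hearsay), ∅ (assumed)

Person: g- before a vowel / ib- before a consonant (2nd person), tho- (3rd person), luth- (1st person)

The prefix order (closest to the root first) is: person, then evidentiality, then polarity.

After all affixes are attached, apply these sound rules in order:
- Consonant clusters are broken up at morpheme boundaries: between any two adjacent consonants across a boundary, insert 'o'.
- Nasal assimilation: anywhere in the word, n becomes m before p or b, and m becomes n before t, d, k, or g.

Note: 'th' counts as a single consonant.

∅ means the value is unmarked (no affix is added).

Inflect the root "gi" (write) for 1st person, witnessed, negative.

liamoluthogi

Attach person 1st person luth- → luthgi.
Attach evidentiality witnessed am- → amluthgi.
Attach polarity negative li- → liamluthgi.
Apply epenthesis: liamluthgi → liamoluthogi.
Nasal assimilation: no change.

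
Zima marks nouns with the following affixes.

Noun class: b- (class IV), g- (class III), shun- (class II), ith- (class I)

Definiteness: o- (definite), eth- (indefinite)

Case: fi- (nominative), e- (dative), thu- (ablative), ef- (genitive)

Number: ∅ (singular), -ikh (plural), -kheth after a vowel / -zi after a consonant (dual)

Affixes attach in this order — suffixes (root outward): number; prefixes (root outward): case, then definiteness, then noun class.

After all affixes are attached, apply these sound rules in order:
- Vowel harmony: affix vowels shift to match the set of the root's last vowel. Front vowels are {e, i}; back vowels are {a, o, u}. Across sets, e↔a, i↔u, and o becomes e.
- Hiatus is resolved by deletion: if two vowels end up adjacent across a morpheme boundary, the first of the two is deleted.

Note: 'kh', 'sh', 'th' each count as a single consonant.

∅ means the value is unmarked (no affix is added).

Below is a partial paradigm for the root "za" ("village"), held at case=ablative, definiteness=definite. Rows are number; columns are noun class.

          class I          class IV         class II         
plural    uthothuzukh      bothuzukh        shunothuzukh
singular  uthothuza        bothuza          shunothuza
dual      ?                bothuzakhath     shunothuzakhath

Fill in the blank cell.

uthothuzakhath

Attach number dual -kheth (after vowel 'a') → zakheth.
Attach case ablative thu- → thuzakheth.
Attach definiteness definite o- → othuzakheth.
Attach noun class class I ith- → ithothuzakheth.
Apply vowel harmony: ithothuzakheth → uthothuzakhath.
Vowel deletion: no change.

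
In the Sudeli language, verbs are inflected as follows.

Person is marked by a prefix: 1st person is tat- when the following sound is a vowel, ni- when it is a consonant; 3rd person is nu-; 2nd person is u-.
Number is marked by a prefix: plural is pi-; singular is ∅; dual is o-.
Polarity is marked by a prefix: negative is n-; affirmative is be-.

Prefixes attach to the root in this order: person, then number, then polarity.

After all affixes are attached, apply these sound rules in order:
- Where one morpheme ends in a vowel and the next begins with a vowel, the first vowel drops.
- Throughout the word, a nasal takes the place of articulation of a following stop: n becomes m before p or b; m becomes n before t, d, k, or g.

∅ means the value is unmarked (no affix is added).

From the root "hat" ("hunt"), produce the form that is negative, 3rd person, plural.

mpinuhat

Attach person 3rd person nu- → nuhat.
Attach number plural pi- → pinuhat.
Attach polarity negative n- → npinuhat.
Vowel deletion: no change.
Apply nasal assimilation: npinuhat → mpinuhat.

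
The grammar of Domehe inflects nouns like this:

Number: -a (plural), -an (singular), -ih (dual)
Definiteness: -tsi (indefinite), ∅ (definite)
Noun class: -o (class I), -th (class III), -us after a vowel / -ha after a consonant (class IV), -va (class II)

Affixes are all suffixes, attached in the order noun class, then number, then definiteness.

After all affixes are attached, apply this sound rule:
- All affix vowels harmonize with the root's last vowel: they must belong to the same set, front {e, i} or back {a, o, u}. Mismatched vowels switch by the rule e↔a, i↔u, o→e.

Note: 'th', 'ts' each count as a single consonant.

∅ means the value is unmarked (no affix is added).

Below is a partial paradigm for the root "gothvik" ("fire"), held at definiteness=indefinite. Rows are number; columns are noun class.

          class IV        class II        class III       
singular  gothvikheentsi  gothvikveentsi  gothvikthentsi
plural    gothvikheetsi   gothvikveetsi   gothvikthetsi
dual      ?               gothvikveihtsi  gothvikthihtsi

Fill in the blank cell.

Attach noun class class IV -ha (after consonant 'k') → gothvikha.
Attach number dual -ih → gothvikhaih.
Attach definiteness indefinite -tsi → gothvikhaihtsi.
Apply vowel harmony: gothvikhaihtsi → gothvikheihtsi.

gothvikheihtsi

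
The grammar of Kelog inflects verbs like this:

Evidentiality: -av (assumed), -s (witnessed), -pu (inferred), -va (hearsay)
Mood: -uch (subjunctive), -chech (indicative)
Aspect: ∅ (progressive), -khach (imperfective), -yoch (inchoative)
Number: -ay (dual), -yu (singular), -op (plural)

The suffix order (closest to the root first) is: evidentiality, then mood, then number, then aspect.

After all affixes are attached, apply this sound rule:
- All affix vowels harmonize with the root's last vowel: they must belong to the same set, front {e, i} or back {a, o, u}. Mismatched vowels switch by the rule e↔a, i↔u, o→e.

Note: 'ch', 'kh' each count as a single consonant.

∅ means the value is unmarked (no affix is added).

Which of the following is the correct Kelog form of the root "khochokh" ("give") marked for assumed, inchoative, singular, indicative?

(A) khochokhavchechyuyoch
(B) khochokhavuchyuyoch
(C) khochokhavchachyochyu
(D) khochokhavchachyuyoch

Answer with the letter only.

D

Attach evidentiality assumed -av → khochokhav.
Attach mood indicative -chech → khochokhavchech.
Attach number singular -yu → khochokhavchechyu.
Attach aspect inchoative -yoch → khochokhavchechyuyoch.
Apply vowel harmony: khochokhavchechyuyoch → khochokhavchachyuyoch.
So the correct form is khochokhavchachyuyoch, option (D).
(C) khochokhavchachyochyu is wrong: it has the affixes in the wrong order.
(A) khochokhavchechyuyoch is wrong: it fails to apply the sound rule(s).
(B) khochokhavuchyuyoch is wrong: it uses subjunctive instead of indicative for mood.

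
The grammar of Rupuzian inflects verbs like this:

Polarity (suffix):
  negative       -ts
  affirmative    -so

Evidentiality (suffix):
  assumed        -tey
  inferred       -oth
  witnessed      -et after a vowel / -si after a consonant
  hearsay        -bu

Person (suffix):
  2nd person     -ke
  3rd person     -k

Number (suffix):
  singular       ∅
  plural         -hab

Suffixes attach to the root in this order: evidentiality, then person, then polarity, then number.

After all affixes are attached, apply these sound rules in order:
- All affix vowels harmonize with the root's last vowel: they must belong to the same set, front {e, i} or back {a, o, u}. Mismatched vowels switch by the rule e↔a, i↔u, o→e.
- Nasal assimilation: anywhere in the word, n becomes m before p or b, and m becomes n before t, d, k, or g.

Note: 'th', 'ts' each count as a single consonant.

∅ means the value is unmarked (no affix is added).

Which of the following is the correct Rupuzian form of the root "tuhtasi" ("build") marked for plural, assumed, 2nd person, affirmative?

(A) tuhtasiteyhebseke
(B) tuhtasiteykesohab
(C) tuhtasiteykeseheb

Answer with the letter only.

Attach evidentiality assumed -tey → tuhtasitey.
Attach person 2nd person -ke → tuhtasiteyke.
Attach polarity affirmative -so → tuhtasiteykeso.
Attach number plural -hab → tuhtasiteykesohab.
Apply vowel harmony: tuhtasiteykesohab → tuhtasiteykeseheb.
Nasal assimilation: no change.
So the correct form is tuhtasiteykeseheb, option (C).
(A) tuhtasiteyhebseke is wrong: it has the affixes in the wrong order.
(B) tuhtasiteykesohab is wrong: it fails to apply the sound rule(s).

C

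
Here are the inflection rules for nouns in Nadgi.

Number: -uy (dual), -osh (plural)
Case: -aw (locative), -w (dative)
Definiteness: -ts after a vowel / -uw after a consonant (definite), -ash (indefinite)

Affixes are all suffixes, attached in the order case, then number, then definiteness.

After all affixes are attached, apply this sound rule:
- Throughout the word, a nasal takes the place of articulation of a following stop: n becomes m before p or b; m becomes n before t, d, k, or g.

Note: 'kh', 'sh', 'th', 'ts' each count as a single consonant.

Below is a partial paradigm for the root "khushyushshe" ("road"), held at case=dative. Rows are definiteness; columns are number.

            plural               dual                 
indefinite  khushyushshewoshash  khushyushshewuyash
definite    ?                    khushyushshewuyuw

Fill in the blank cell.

khushyushshewoshuw

Attach case dative -w → khushyushshew.
Attach number plural -osh → khushyushshewosh.
Attach definiteness definite -uw (after consonant 'sh') → khushyushshewoshuw.
Nasal assimilation: no change.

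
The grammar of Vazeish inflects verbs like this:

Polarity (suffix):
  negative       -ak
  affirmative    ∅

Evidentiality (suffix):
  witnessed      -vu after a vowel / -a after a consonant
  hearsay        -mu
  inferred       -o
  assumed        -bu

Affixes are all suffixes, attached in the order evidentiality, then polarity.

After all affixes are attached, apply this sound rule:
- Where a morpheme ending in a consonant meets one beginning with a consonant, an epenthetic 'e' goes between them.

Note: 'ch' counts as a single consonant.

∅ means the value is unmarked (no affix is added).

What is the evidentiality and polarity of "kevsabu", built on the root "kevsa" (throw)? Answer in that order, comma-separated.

Segment: kevsa-bu.
evidentiality: -bu → assumed.
polarity: ∅ → affirmative.

assumed, affirmative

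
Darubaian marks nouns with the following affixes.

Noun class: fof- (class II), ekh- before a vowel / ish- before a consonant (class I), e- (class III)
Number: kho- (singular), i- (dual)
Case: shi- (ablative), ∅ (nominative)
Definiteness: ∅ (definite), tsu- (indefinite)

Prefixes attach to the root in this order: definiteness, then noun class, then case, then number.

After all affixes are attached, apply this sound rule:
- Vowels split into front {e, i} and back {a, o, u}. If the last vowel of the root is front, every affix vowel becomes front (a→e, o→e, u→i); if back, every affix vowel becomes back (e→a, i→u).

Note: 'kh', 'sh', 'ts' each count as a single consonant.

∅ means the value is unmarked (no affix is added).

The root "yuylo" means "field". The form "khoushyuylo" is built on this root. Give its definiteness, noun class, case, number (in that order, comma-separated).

definite, class I, nominative, singular

Segment: kho-ish-yuylo.
definiteness: ∅ → definite.
noun class: ekh/ish- → class I.
case: ∅ → nominative.
number: kho- → singular.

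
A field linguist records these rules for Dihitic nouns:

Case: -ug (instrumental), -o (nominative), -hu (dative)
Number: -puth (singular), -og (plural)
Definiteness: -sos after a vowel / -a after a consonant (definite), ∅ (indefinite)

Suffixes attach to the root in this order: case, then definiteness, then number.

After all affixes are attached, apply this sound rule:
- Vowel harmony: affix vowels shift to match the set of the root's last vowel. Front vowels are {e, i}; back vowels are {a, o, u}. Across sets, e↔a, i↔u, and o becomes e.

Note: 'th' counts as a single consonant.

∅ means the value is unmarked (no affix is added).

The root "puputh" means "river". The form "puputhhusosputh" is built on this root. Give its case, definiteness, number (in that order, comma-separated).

dative, definite, singular

Segment: puputh-hu-sos-puth.
case: -hu → dative.
definiteness: -sos/a → definite.
number: -puth → singular.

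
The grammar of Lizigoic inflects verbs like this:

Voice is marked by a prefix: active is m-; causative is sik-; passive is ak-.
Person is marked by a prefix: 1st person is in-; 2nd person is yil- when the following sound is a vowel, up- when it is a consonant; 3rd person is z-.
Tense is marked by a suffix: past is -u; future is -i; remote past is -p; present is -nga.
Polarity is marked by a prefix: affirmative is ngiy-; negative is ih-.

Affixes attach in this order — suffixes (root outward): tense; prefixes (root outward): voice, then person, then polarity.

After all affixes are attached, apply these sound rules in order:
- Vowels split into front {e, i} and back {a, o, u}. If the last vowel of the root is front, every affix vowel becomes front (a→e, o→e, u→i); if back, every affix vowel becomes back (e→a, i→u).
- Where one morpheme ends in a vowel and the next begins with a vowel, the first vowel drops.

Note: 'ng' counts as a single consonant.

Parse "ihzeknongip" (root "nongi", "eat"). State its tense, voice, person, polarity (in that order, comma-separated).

Segment: ih-z-ak-nongi-p.
tense: -p → remote past.
voice: ak- → passive.
person: z- → 3rd person.
polarity: ih- → negative.

remote past, passive, 3rd person, negative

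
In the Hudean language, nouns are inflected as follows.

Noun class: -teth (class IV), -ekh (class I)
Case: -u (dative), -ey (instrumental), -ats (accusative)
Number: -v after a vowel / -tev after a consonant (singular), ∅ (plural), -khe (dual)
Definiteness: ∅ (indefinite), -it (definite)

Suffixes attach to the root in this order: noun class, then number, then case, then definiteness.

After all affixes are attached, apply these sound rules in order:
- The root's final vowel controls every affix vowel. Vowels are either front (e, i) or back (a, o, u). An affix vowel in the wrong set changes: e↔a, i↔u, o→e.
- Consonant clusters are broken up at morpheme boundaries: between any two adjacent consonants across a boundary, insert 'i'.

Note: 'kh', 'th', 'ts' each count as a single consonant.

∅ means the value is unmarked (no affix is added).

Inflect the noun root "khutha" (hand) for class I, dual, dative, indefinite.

Attach noun class class I -ekh → khuthaekh.
Attach number dual -khe → khuthaekhkhe.
Attach case dative -u → khuthaekhkheu.
definiteness = indefinite: zero marking, form stays khuthaekhkheu.
Apply vowel harmony: khuthaekhkheu → khuthaakhkhau.
Apply epenthesis: khuthaakhkhau → khuthaakhikhau.

khuthaakhikhau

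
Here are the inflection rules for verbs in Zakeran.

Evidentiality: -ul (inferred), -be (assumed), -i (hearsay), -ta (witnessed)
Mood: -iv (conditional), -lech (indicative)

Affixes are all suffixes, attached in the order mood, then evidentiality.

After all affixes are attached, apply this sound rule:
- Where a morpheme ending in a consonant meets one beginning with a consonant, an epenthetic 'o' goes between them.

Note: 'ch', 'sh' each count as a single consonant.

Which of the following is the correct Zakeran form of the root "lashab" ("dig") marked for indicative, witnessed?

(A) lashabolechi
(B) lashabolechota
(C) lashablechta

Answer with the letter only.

Attach mood indicative -lech → lashablech.
Attach evidentiality witnessed -ta → lashablechta.
Apply epenthesis: lashablechta → lashabolechota.
So the correct form is lashabolechota, option (B).
(A) lashabolechi is wrong: it uses hearsay instead of witnessed for evidentiality.
(C) lashablechta is wrong: it fails to apply the sound rule(s).

B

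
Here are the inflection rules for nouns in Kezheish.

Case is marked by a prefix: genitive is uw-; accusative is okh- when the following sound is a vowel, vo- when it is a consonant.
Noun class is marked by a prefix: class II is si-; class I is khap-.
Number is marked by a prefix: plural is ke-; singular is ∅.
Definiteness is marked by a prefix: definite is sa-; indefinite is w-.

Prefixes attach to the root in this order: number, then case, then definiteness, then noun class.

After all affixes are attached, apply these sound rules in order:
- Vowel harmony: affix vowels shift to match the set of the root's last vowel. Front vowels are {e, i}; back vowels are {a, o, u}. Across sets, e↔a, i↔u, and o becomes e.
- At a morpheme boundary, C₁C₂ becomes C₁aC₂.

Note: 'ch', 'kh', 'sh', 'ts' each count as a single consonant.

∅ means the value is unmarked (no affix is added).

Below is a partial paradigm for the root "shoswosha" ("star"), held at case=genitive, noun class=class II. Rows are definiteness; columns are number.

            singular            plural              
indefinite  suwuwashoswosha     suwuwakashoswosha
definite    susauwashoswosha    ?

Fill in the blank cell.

susauwakashoswosha

Attach number plural ke- → keshoswosha.
Attach case genitive uw- → uwkeshoswosha.
Attach definiteness definite sa- → sauwkeshoswosha.
Attach noun class class II si- → sisauwkeshoswosha.
Apply vowel harmony: sisauwkeshoswosha → susauwkashoswosha.
Apply epenthesis: susauwkashoswosha → susauwakashoswosha.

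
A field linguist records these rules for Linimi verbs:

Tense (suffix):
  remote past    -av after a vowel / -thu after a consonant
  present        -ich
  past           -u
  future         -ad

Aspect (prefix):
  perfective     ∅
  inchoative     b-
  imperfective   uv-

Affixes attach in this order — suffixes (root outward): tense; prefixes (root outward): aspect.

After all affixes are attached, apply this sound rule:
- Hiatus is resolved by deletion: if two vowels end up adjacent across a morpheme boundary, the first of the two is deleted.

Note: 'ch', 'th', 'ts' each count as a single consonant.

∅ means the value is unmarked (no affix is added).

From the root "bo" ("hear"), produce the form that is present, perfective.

bich

aspect = perfective: zero marking, form stays bo.
Attach tense present -ich → boich.
Apply vowel deletion: boich → bich.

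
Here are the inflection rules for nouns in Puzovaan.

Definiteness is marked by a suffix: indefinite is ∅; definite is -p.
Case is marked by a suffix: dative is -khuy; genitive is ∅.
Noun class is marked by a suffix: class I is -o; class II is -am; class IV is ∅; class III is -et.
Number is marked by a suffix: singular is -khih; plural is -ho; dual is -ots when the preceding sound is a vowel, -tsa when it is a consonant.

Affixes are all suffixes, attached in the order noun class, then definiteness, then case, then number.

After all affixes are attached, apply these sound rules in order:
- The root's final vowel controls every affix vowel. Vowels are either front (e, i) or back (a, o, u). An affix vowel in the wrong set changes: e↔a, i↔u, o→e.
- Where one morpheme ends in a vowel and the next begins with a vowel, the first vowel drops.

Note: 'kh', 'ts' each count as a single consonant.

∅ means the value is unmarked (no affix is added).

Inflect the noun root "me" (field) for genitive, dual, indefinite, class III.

Attach noun class class III -et → meet.
definiteness = indefinite: zero marking, form stays meet.
case = genitive: zero marking, form stays meet.
Attach number dual -tsa (after consonant 't') → meettsa.
Apply vowel harmony: meettsa → meettse.
Apply vowel deletion: meettse → mettse.

mettse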